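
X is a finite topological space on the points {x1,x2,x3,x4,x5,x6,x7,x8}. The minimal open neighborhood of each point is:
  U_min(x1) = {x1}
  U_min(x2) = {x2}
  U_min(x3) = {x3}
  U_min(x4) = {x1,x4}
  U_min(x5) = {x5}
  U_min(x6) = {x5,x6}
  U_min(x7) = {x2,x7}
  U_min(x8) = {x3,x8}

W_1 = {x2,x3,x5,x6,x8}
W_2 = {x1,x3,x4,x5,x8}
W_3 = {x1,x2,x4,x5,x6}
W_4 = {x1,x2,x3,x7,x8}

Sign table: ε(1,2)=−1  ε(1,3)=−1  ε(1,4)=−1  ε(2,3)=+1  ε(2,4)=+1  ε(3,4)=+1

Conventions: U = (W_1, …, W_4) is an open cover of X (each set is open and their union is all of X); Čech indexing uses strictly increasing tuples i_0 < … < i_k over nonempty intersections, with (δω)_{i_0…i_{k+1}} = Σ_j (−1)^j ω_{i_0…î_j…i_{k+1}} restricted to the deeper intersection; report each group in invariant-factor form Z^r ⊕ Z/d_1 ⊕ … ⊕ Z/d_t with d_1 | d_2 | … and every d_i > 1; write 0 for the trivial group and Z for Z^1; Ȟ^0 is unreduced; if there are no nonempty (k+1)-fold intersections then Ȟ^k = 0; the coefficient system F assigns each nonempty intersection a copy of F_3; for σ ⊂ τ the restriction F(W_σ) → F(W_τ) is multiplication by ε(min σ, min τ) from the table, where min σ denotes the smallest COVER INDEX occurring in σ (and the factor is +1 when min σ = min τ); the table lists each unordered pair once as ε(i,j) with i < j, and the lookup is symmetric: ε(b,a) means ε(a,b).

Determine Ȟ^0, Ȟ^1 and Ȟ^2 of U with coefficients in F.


Ȟ^0 ≅ Z/3, Ȟ^1 ≅ 0, Ȟ^2 ≅ Z/3

nonempty overlaps:
  W12={x3,x5,x8} W13={x2,x5,x6} W14={x2,x3,x8} W23={x1,x4,x5} W24={x1,x3,x8} W34={x1,x2}
  W123={x5} W124={x3,x8} W134={x2} W234={x1}
C dims 4,6,4; δ0: rk_F3 3; δ1: rk_F3 3
degree 0: 4−3−0 = 1 → Ȟ^0 ≅ Z/3
degree 1: 6−3−3 = 0 → Ȟ^1 ≅ 0
degree 2: 4−0−3 = 1 → Ȟ^2 ≅ Z/3


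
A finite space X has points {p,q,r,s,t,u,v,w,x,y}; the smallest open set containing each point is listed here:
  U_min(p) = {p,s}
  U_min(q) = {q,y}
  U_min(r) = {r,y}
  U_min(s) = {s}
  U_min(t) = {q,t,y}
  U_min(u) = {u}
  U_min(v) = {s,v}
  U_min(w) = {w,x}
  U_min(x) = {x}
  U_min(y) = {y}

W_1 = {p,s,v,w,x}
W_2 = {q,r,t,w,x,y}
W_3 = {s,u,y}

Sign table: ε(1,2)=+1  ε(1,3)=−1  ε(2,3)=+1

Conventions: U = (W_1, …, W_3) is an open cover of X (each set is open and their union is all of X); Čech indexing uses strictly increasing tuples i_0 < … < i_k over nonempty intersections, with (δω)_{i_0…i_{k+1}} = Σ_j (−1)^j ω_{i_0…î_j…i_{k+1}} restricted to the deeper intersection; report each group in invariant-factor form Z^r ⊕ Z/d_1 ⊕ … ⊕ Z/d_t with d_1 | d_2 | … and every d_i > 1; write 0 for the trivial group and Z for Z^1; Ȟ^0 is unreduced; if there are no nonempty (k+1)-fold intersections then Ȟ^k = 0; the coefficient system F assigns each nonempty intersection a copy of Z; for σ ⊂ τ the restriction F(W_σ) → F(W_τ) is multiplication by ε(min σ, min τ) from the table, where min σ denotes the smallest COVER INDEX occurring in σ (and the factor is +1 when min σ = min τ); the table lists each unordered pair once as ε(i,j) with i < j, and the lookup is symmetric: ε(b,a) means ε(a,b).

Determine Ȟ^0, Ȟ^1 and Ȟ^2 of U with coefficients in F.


Ȟ^0 ≅ 0; Ȟ^1 ≅ Z/2; Ȟ^2 ≅ 0

nerve of the cover:
  W12={w,x} W13={s} W23={y}
C dims 3,3; δ0: rk 3, SNF 1^2·2
Ȟ^0 = (3 − 3) − 0 = 0, so Ȟ^0 ≅ 0
Ȟ^1 = (3 − 0) − 3 = 0 plus torsion [2], so Ȟ^1 ≅ Z/2
Ȟ^2 = (0 − 0) − 0 = 0, so Ȟ^2 ≅ 0


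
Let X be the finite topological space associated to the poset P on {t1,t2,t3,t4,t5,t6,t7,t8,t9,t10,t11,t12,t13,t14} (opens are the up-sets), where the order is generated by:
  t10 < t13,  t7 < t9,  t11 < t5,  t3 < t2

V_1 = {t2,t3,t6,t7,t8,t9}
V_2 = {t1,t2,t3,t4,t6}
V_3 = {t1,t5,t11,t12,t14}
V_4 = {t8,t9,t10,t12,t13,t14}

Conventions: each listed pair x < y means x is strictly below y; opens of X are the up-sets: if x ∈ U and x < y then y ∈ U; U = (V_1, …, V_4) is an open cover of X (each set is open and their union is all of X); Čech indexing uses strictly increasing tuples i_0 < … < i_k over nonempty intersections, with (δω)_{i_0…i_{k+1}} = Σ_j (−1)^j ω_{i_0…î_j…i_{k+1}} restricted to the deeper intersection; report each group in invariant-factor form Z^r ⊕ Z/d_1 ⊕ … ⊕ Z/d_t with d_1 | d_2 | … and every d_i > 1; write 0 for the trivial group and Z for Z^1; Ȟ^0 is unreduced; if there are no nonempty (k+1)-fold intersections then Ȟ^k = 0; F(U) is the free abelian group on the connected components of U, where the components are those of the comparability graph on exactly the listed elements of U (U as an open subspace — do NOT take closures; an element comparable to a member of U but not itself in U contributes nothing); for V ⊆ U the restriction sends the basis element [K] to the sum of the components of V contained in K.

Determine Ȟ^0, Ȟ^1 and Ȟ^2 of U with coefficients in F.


Ȟ^0(U;F) ≅ Z^10, Ȟ^1(U;F) ≅ 0 and Ȟ^2(U;F) ≅ 0

nonempty overlaps:
  V12={t2,t3,t6} V14={t8,t9} V23={t1} V34={t12,t14}
components per intersection:
  V1: {t2,t3} {t6} {t7,t9} {t8}
  V2: {t1} {t2,t3} {t4} {t6}
  V3: {t1} {t5,t11} {t12} {t14}
  V4: {t8} {t9} {t10,t13} {t12} {t14}
  V12: {t2,t3} {t6}
  V14: {t8} {t9}
  V23: {t1}
  V34: {t12} {t14}
C dims 17,7; δ0: rk 7, SNF 1^7
degree 0: 17−7−0 = 10 → Ȟ^0 ≅ Z^10
degree 1: 7−0−7 = 0 → Ȟ^1 ≅ 0
degree 2: 0−0−0 = 0 → Ȟ^2 ≅ 0


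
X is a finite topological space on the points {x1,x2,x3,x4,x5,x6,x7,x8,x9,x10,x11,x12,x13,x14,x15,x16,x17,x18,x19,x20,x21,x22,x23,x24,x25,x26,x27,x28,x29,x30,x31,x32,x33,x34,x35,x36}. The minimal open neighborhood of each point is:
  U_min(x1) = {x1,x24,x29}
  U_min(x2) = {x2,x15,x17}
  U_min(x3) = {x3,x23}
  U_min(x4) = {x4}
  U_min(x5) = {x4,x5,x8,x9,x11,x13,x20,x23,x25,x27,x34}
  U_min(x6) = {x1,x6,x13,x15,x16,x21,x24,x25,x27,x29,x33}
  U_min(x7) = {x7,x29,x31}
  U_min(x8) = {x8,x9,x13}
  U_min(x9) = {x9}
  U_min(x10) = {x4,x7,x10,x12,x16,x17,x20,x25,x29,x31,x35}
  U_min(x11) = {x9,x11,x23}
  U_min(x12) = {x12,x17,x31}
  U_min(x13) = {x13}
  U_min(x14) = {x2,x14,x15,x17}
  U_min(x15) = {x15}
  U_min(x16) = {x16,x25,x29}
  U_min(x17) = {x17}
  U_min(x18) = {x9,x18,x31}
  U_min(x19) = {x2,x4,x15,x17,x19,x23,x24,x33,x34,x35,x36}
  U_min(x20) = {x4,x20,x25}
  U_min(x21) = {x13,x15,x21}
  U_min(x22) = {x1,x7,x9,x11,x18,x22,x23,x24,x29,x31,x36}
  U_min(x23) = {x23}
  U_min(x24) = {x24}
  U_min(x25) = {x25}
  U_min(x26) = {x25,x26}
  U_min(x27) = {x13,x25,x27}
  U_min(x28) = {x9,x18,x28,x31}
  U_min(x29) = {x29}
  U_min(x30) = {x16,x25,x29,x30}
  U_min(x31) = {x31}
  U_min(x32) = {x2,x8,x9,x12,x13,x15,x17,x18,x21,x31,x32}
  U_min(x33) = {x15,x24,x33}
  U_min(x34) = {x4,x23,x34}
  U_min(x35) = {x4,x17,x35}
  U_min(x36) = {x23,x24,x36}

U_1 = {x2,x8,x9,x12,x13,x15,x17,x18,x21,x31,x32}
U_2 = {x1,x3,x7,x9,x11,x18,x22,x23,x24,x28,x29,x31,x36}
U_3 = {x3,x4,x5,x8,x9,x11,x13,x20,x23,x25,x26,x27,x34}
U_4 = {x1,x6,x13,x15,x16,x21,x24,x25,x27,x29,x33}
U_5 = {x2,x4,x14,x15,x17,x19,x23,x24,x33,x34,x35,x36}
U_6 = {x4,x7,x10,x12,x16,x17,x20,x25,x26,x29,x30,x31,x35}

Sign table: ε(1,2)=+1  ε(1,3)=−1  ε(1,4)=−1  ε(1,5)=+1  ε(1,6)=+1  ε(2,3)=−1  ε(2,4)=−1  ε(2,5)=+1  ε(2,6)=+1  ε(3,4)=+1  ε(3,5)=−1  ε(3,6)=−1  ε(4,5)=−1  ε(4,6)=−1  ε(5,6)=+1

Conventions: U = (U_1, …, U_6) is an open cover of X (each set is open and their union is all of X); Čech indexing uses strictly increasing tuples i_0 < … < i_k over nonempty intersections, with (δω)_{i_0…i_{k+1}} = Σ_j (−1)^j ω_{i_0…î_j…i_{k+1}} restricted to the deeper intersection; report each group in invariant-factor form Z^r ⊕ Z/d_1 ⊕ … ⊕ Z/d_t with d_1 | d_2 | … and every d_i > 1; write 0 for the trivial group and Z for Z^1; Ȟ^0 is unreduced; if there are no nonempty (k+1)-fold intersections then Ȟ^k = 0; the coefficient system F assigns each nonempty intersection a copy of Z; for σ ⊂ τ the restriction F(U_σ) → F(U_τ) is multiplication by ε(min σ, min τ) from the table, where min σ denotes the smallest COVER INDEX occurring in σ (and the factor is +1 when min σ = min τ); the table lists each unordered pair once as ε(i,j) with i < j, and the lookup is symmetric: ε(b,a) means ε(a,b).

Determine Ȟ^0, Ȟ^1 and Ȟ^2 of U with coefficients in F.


Ȟ^0 = Z; Ȟ^1 = 0; Ȟ^2 = Z/2

intersection data:
  U12={x9,x18,x31} U13={x8,x9,x13} U14={x13,x15,x21} U15={x2,x15,x17} U16={x12,x17,x31} U23={x3,x9,x11,x23} U24={x1,x24,x29} U25={x23,x24,x36} U26={x7,x29,x31} U34={x13,x25,x27} U35={x4,x23,x34} U36={x4,x20,x25,x26} U45={x15,x24,x33} U46={x16,x25,x29} U56={x4,x17,x35}
  U123={x9} U126={x31} U134={x13} U145={x15} U156={x17} U235={x23} U245={x24} U246={x29} U346={x25} U356={x4}
C dims 6,15,10; δ0: rk 5, SNF 1^5; δ1: rk 10, SNF 1^9·2
Ȟ^0 = (6 − 5) − 0 = 1, so Ȟ^0 ≅ Z
Ȟ^1 = (15 − 10) − 5 = 0, so Ȟ^1 ≅ 0
Ȟ^2 = (10 − 0) − 10 = 0 plus torsion [2], so Ȟ^2 ≅ Z/2


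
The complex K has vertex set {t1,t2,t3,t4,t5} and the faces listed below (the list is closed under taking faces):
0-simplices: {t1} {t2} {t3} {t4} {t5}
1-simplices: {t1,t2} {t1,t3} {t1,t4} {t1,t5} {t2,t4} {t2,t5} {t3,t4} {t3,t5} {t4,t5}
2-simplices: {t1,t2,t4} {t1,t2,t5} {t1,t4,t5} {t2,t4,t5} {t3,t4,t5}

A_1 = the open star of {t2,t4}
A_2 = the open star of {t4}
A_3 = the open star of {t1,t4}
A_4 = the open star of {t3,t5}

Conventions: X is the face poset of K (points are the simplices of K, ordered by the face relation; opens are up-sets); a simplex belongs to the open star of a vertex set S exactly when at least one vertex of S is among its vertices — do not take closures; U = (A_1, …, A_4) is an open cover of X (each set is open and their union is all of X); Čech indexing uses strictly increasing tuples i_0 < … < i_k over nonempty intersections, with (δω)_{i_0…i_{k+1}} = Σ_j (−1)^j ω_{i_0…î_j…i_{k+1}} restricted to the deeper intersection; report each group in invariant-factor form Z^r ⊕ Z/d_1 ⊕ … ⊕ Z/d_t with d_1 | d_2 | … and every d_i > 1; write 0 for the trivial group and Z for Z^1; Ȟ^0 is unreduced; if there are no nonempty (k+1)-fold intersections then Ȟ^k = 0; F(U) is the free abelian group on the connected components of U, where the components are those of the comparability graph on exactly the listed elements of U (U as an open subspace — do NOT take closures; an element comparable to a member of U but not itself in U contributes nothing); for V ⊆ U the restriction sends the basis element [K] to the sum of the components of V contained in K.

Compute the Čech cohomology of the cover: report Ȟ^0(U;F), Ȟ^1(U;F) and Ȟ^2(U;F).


Ȟ^0 = Z; Ȟ^1 = Z; Ȟ^2 = Z

nerve of the cover:
  A1={{t2},{t4},{t1,t2},{t1,t4},{t2,t4},{t2,t5},{t3,t4},{t4,t5},{t1,t2,t4},{t1,t2,t5},{t1,t4,t5},{t2,t4,t5},{t3,t4,t5}} A2={{t4},{t1,t4},{t2,t4},{t3,t4},{t4,t5},{t1,t2,t4},{t1,t4,t5},{t2,t4,t5},{t3,t4,t5}} A3={{t1},{t4},{t1,t2},{t1,t3},{t1,t4},{t1,t5},{t2,t4},{t3,t4},{t4,t5},{t1,t2,t4},{t1,t2,t5},{t1,t4,t5},{t2,t4,t5},{t3,t4,t5}} A4={{t3},{t5},{t1,t3},{t1,t5},{t2,t5},{t3,t4},{t3,t5},{t4,t5},{t1,t2,t5},{t1,t4,t5},{t2,t4,t5},{t3,t4,t5}}
  A12={{t4},{t1,t4},{t2,t4},{t3,t4},{t4,t5},{t1,t2,t4},{t1,t4,t5},{t2,t4,t5},{t3,t4,t5}} A13={{t4},{t1,t2},{t1,t4},{t2,t4},{t3,t4},{t4,t5},{t1,t2,t4},{t1,t2,t5},{t1,t4,t5},{t2,t4,t5},{t3,t4,t5}} A14={{t2,t5},{t3,t4},{t4,t5},{t1,t2,t5},{t1,t4,t5},{t2,t4,t5},{t3,t4,t5}} A23={{t4},{t1,t4},{t2,t4},{t3,t4},{t4,t5},{t1,t2,t4},{t1,t4,t5},{t2,t4,t5},{t3,t4,t5}} A24={{t3,t4},{t4,t5},{t1,t4,t5},{t2,t4,t5},{t3,t4,t5}} A34={{t1,t3},{t1,t5},{t3,t4},{t4,t5},{t1,t2,t5},{t1,t4,t5},{t2,t4,t5},{t3,t4,t5}}
  A123={{t4},{t1,t4},{t2,t4},{t3,t4},{t4,t5},{t1,t2,t4},{t1,t4,t5},{t2,t4,t5},{t3,t4,t5}} A124={{t3,t4},{t4,t5},{t1,t4,t5},{t2,t4,t5},{t3,t4,t5}} A134={{t3,t4},{t4,t5},{t1,t2,t5},{t1,t4,t5},{t2,t4,t5},{t3,t4,t5}} A234={{t3,t4},{t4,t5},{t1,t4,t5},{t2,t4,t5},{t3,t4,t5}}
  A1234={{t3,t4},{t4,t5},{t1,t4,t5},{t2,t4,t5},{t3,t4,t5}}
components per intersection:
  A1: {{t2},{t4},{t1,t2},{t1,t4},{t2,t4},{t2,t5},{t3,t4},{t4,t5},{t1,t2,t4},{t1,t2,t5},{t1,t4,t5},{t2,t4,t5},{t3,t4,t5}}
  A2: {{t4},{t1,t4},{t2,t4},{t3,t4},{t4,t5},{t1,t2,t4},{t1,t4,t5},{t2,t4,t5},{t3,t4,t5}}
  A3: {{t1},{t4},{t1,t2},{t1,t3},{t1,t4},{t1,t5},{t2,t4},{t3,t4},{t4,t5},{t1,t2,t4},{t1,t2,t5},{t1,t4,t5},{t2,t4,t5},{t3,t4,t5}}
  A4: {{t3},{t5},{t1,t3},{t1,t5},{t2,t5},{t3,t4},{t3,t5},{t4,t5},{t1,t2,t5},{t1,t4,t5},{t2,t4,t5},{t3,t4,t5}}
  A12: {{t4},{t1,t4},{t2,t4},{t3,t4},{t4,t5},{t1,t2,t4},{t1,t4,t5},{t2,t4,t5},{t3,t4,t5}}
  A13: {{t4},{t1,t2},{t1,t4},{t2,t4},{t3,t4},{t4,t5},{t1,t2,t4},{t1,t2,t5},{t1,t4,t5},{t2,t4,t5},{t3,t4,t5}}
  A14: {{t2,t5},{t3,t4},{t4,t5},{t1,t2,t5},{t1,t4,t5},{t2,t4,t5},{t3,t4,t5}}
  A23: {{t4},{t1,t4},{t2,t4},{t3,t4},{t4,t5},{t1,t2,t4},{t1,t4,t5},{t2,t4,t5},{t3,t4,t5}}
  A24: {{t3,t4},{t4,t5},{t1,t4,t5},{t2,t4,t5},{t3,t4,t5}}
  A34: {{t1,t3}} {{t1,t5},{t3,t4},{t4,t5},{t1,t2,t5},{t1,t4,t5},{t2,t4,t5},{t3,t4,t5}}
  A123: {{t4},{t1,t4},{t2,t4},{t3,t4},{t4,t5},{t1,t2,t4},{t1,t4,t5},{t2,t4,t5},{t3,t4,t5}}
  A124: {{t3,t4},{t4,t5},{t1,t4,t5},{t2,t4,t5},{t3,t4,t5}}
  A134: {{t3,t4},{t4,t5},{t1,t4,t5},{t2,t4,t5},{t3,t4,t5}} {{t1,t2,t5}}
  A234: {{t3,t4},{t4,t5},{t1,t4,t5},{t2,t4,t5},{t3,t4,t5}}
  A1234: {{t3,t4},{t4,t5},{t1,t4,t5},{t2,t4,t5},{t3,t4,t5}}
C dims 4,7,5,1; δ0: rk 3, SNF 1^3; δ1: rk 3, SNF 1^3; δ2: rk 1, SNF 1^1
Ȟ^0 = (4 − 3) − 0 = 1, so Ȟ^0 ≅ Z
Ȟ^1 = (7 − 3) − 3 = 1, so Ȟ^1 ≅ Z
Ȟ^2 = (5 − 1) − 3 = 1, so Ȟ^2 ≅ Z


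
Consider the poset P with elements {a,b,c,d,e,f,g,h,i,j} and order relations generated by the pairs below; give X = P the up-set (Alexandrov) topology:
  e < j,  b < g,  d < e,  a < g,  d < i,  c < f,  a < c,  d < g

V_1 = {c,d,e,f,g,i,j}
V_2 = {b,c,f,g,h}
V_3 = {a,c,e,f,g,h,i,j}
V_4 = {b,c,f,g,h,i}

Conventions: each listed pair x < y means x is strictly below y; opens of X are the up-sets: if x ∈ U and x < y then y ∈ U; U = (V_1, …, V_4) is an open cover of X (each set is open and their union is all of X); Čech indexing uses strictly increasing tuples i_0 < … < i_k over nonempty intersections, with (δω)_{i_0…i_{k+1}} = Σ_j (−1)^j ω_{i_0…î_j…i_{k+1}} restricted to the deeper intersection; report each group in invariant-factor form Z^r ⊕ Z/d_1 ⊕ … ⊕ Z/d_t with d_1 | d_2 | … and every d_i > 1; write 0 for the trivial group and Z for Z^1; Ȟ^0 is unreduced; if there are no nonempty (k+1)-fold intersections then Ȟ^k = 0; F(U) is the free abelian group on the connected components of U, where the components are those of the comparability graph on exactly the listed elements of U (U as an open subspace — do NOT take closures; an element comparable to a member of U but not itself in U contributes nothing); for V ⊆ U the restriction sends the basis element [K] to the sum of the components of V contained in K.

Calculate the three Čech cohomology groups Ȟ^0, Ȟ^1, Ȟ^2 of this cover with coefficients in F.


Ȟ^0(U;F) ≅ Z^2,  Ȟ^1(U;F) ≅ 0,  Ȟ^2(U;F) ≅ 0

cover nerve:
  V12={c,f,g} V13={c,e,f,g,i,j} V14={c,f,g,i} V23={c,f,g,h} V24={b,c,f,g,h} V34={c,f,g,h,i}
  V123={c,f,g} V124={c,f,g} V134={c,f,g,i} V234={c,f,g,h}
  V1234={c,f,g}
components per intersection:
  V1: {c,f} {d,e,g,i,j}
  V2: {b,g} {c,f} {h}
  V3: {a,c,f,g} {e,j} {h} {i}
  V4: {b,g} {c,f} {h} {i}
  V12: {c,f} {g}
  V13: {c,f} {e,j} {g} {i}
  V14: {c,f} {g} {i}
  V23: {c,f} {g} {h}
  V24: {b,g} {c,f} {h}
  V34: {c,f} {g} {h} {i}
  V123: {c,f} {g}
  V124: {c,f} {g}
  V134: {c,f} {g} {i}
  V234: {c,f} {g} {h}
  V1234: {c,f} {g}
C dims 13,19,10,2; δ0: rk 11, SNF 1^11; δ1: rk 8, SNF 1^8; δ2: rk 2, SNF 1^2
Ȟ^0: (13−11)−0=2 ⇒ Z^2
Ȟ^1: (19−8)−11=0 ⇒ 0
Ȟ^2: (10−2)−8=0 ⇒ 0


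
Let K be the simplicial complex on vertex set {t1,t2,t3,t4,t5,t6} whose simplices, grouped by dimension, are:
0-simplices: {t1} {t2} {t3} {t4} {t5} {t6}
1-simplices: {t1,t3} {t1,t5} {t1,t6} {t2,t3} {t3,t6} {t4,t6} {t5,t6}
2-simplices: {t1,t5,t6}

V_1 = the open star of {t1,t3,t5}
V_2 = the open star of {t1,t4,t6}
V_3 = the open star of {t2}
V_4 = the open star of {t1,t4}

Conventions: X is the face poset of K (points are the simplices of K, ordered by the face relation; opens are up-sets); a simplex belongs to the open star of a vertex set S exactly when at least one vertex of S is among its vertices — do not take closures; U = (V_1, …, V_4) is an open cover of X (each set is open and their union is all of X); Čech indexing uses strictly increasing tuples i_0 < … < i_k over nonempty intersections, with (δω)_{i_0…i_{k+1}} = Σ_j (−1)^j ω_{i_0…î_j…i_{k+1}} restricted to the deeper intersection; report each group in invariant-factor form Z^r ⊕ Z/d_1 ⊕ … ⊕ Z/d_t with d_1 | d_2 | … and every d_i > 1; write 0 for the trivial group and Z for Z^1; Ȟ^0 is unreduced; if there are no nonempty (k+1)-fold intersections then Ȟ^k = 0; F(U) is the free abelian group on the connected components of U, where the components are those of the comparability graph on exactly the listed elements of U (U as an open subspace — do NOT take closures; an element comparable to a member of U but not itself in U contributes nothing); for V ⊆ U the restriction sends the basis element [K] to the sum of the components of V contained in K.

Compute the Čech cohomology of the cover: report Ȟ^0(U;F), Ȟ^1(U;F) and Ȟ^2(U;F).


nerve of the cover:
  V1={{t1},{t3},{t5},{t1,t3},{t1,t5},{t1,t6},{t2,t3},{t3,t6},{t5,t6},{t1,t5,t6}} V2={{t1},{t4},{t6},{t1,t3},{t1,t5},{t1,t6},{t3,t6},{t4,t6},{t5,t6},{t1,t5,t6}} V3={{t2},{t2,t3}} V4={{t1},{t4},{t1,t3},{t1,t5},{t1,t6},{t4,t6},{t1,t5,t6}}
  V12={{t1},{t1,t3},{t1,t5},{t1,t6},{t3,t6},{t5,t6},{t1,t5,t6}} V13={{t2,t3}} V14={{t1},{t1,t3},{t1,t5},{t1,t6},{t1,t5,t6}} V24={{t1},{t4},{t1,t3},{t1,t5},{t1,t6},{t4,t6},{t1,t5,t6}}
  V124={{t1},{t1,t3},{t1,t5},{t1,t6},{t1,t5,t6}}
components per intersection:
  V1: {{t1},{t3},{t5},{t1,t3},{t1,t5},{t1,t6},{t2,t3},{t3,t6},{t5,t6},{t1,t5,t6}}
  V2: {{t1},{t4},{t6},{t1,t3},{t1,t5},{t1,t6},{t3,t6},{t4,t6},{t5,t6},{t1,t5,t6}}
  V3: {{t2},{t2,t3}}
  V4: {{t1},{t1,t3},{t1,t5},{t1,t6},{t1,t5,t6}} {{t4},{t4,t6}}
  V12: {{t1},{t1,t3},{t1,t5},{t1,t6},{t5,t6},{t1,t5,t6}} {{t3,t6}}
  V13: {{t2,t3}}
  V14: {{t1},{t1,t3},{t1,t5},{t1,t6},{t1,t5,t6}}
  V24: {{t1},{t1,t3},{t1,t5},{t1,t6},{t1,t5,t6}} {{t4},{t4,t6}}
  V124: {{t1},{t1,t3},{t1,t5},{t1,t6},{t1,t5,t6}}
C dims 5,6,1; δ0: rk 4, SNF 1^4; δ1: rk 1, SNF 1^1
Ȟ^0 = (5 − 4) − 0 = 1, so Ȟ^0 ≅ Z
Ȟ^1 = (6 − 1) − 4 = 1, so Ȟ^1 ≅ Z
Ȟ^2 = (1 − 0) − 1 = 0, so Ȟ^2 ≅ 0

Ȟ^0(U;F) ≅ Z; Ȟ^1(U;F) ≅ Z; Ȟ^2(U;F) ≅ 0


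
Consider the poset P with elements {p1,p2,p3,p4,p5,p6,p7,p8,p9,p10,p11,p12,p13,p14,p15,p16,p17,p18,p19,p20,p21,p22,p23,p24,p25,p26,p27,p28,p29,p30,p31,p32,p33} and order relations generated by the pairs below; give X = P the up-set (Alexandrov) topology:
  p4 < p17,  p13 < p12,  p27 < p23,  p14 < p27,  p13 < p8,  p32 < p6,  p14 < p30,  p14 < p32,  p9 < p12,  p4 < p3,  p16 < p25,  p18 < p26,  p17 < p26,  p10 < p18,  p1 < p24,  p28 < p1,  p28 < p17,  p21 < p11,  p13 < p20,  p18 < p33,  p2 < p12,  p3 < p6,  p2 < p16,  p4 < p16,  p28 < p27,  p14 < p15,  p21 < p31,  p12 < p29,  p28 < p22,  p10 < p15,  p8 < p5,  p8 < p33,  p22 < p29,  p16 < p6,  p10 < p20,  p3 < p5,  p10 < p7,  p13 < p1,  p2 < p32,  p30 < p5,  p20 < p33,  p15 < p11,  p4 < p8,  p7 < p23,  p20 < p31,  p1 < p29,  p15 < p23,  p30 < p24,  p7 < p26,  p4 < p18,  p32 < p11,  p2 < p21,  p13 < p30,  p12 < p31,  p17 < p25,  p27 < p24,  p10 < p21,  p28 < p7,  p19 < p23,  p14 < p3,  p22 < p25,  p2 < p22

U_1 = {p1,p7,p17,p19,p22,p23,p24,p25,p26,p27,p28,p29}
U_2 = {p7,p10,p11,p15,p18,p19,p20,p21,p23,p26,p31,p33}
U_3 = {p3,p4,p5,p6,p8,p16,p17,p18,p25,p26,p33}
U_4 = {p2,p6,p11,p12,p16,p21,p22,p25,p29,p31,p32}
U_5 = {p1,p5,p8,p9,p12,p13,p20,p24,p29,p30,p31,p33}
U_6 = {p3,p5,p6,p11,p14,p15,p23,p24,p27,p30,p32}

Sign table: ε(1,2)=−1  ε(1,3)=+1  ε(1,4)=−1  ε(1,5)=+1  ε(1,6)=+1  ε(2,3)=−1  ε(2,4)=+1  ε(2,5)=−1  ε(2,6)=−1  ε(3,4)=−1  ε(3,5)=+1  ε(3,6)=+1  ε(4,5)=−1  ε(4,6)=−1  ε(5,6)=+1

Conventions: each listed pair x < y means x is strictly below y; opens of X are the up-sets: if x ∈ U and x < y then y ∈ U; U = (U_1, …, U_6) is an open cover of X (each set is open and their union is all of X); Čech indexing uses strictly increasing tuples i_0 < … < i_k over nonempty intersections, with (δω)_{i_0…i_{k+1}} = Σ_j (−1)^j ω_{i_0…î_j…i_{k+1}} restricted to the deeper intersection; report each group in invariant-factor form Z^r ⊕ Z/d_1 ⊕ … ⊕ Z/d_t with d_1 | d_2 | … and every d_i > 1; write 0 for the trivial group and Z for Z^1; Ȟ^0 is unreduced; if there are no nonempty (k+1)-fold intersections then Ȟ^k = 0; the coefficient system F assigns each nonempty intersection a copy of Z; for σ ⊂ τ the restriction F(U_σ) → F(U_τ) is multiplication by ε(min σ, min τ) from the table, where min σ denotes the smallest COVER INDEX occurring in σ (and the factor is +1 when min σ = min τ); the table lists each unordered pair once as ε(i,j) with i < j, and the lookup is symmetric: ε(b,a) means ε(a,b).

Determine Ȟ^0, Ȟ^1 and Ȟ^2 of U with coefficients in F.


cover nerve:
  U12={p7,p19,p23,p26} U13={p17,p25,p26} U14={p22,p25,p29} U15={p1,p24,p29} U16={p23,p24,p27} U23={p18,p26,p33} U24={p11,p21,p31} U25={p20,p31,p33} U26={p11,p15,p23} U34={p6,p16,p25} U35={p5,p8,p33} U36={p3,p5,p6} U45={p12,p29,p31} U46={p6,p11,p32} U56={p5,p24,p30}
  U123={p26} U126={p23} U134={p25} U145={p29} U156={p24} U235={p33} U245={p31} U246={p11} U346={p6} U356={p5}
C dims 6,15,10; δ0: rk 5, SNF 1^5; δ1: rk 10, SNF 1^9·2
Ȟ^0: (6−5)−0=1 ⇒ Z
Ȟ^1: (15−10)−5=0 ⇒ 0
Ȟ^2: (10−0)−10=0 plus torsion [2] ⇒ Z/2

Ȟ^0 ≅ Z,  Ȟ^1 ≅ 0,  Ȟ^2 ≅ Z/2


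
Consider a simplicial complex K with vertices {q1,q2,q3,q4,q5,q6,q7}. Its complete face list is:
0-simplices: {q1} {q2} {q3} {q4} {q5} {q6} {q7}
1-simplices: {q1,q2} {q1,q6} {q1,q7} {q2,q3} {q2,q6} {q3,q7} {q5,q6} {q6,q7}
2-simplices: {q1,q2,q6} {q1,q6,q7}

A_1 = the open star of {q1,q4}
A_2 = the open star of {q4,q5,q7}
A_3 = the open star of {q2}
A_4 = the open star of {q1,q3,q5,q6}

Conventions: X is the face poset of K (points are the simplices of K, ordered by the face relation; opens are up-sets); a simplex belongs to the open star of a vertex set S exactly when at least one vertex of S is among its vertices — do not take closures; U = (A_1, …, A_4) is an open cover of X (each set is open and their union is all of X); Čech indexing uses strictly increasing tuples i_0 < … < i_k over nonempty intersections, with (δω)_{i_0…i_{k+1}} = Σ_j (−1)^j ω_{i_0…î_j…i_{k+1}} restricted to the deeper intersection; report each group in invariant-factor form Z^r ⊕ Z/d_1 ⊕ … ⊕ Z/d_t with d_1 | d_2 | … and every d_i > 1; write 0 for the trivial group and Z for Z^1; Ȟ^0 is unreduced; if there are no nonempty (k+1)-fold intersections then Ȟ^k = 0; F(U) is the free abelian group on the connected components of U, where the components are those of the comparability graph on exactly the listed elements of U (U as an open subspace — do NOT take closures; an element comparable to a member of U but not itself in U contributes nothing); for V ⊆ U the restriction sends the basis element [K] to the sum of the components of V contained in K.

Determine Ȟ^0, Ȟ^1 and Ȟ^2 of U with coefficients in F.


Ȟ^0 = Z^2, Ȟ^1 = Z, Ȟ^2 = 0

nonempty intersections:
  A1={{q1},{q4},{q1,q2},{q1,q6},{q1,q7},{q1,q2,q6},{q1,q6,q7}} A2={{q4},{q5},{q7},{q1,q7},{q3,q7},{q5,q6},{q6,q7},{q1,q6,q7}} A3={{q2},{q1,q2},{q2,q3},{q2,q6},{q1,q2,q6}} A4={{q1},{q3},{q5},{q6},{q1,q2},{q1,q6},{q1,q7},{q2,q3},{q2,q6},{q3,q7},{q5,q6},{q6,q7},{q1,q2,q6},{q1,q6,q7}}
  A12={{q4},{q1,q7},{q1,q6,q7}} A13={{q1,q2},{q1,q2,q6}} A14={{q1},{q1,q2},{q1,q6},{q1,q7},{q1,q2,q6},{q1,q6,q7}} A24={{q5},{q1,q7},{q3,q7},{q5,q6},{q6,q7},{q1,q6,q7}} A34={{q1,q2},{q2,q3},{q2,q6},{q1,q2,q6}}
  A124={{q1,q7},{q1,q6,q7}} A134={{q1,q2},{q1,q2,q6}}
components per intersection:
  A1: {{q1},{q1,q2},{q1,q6},{q1,q7},{q1,q2,q6},{q1,q6,q7}} {{q4}}
  A2: {{q4}} {{q5},{q5,q6}} {{q7},{q1,q7},{q3,q7},{q6,q7},{q1,q6,q7}}
  A3: {{q2},{q1,q2},{q2,q3},{q2,q6},{q1,q2,q6}}
  A4: {{q1},{q5},{q6},{q1,q2},{q1,q6},{q1,q7},{q2,q6},{q5,q6},{q6,q7},{q1,q2,q6},{q1,q6,q7}} {{q3},{q2,q3},{q3,q7}}
  A12: {{q4}} {{q1,q7},{q1,q6,q7}}
  A13: {{q1,q2},{q1,q2,q6}}
  A14: {{q1},{q1,q2},{q1,q6},{q1,q7},{q1,q2,q6},{q1,q6,q7}}
  A24: {{q5},{q5,q6}} {{q1,q7},{q6,q7},{q1,q6,q7}} {{q3,q7}}
  A34: {{q1,q2},{q2,q6},{q1,q2,q6}} {{q2,q3}}
  A124: {{q1,q7},{q1,q6,q7}}
  A134: {{q1,q2},{q1,q2,q6}}
C dims 8,9,2; δ0: rk 6, SNF 1^6; δ1: rk 2, SNF 1^2
Ȟ^0: (8−6)−0=2 ⇒ Z^2
Ȟ^1: (9−2)−6=1 ⇒ Z
Ȟ^2: (2−0)−2=0 ⇒ 0


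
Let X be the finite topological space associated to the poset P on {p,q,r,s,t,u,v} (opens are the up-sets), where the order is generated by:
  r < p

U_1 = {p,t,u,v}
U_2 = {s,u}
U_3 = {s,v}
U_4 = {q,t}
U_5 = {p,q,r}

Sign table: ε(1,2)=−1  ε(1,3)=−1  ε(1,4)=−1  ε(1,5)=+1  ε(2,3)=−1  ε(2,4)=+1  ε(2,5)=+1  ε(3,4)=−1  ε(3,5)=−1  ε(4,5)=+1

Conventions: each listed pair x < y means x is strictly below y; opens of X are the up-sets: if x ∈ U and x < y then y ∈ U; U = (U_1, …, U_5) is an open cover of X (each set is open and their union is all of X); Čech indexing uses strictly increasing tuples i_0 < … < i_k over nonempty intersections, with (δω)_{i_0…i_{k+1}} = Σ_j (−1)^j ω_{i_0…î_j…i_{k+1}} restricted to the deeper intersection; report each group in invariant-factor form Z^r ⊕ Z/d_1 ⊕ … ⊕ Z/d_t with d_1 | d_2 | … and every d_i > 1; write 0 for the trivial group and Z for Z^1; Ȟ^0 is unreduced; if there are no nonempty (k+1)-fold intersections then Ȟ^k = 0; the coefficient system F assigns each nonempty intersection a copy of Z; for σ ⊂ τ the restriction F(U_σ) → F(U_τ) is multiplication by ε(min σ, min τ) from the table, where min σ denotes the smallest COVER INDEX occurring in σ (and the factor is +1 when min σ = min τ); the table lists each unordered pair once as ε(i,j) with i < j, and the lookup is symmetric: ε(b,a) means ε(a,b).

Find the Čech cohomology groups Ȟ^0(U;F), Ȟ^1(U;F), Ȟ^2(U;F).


nerve of the cover:
  U12={u} U13={v} U14={t} U15={p} U23={s} U45={q}
C dims 5,6; δ0: rk 5, SNF 1^4·2
Ȟ^0 = (5 − 5) − 0 = 0, so Ȟ^0 ≅ 0
Ȟ^1 = (6 − 0) − 5 = 1 plus torsion [2], so Ȟ^1 ≅ Z ⊕ Z/2
Ȟ^2 = (0 − 0) − 0 = 0, so Ȟ^2 ≅ 0

Ȟ^0(U;F) ≅ 0, Ȟ^1(U;F) ≅ Z ⊕ Z/2 and Ȟ^2(U;F) ≅ 0


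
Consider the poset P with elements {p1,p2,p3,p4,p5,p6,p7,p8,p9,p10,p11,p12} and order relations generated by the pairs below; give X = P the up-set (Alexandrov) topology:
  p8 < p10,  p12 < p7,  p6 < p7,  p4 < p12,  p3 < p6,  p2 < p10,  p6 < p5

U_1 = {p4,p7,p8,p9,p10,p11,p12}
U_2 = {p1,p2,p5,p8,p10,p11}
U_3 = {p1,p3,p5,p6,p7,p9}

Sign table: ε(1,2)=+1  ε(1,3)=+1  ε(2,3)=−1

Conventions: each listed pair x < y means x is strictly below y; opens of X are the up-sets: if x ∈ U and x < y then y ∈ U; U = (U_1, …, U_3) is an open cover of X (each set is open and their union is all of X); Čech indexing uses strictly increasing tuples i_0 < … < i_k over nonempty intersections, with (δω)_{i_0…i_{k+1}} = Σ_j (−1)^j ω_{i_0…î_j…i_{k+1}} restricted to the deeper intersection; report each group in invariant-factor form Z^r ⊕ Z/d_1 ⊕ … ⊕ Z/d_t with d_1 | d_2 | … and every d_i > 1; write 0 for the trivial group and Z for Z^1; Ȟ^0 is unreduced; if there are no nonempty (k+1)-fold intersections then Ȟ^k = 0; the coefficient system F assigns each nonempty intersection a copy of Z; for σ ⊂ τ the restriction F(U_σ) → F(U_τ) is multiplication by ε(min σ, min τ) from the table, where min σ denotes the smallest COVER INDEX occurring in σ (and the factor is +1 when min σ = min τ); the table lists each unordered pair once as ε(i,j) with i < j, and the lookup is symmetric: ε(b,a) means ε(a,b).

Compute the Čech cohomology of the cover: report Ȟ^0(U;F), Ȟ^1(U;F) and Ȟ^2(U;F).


nerve of the cover:
  U12={p8,p10,p11} U13={p7,p9} U23={p1,p5}
C dims 3,3; δ0: rk 3, SNF 1^2·2
Ȟ^0 = (3 − 3) − 0 = 0, so Ȟ^0 ≅ 0
Ȟ^1 = (3 − 0) − 3 = 0 plus torsion [2], so Ȟ^1 ≅ Z/2
Ȟ^2 = (0 − 0) − 0 = 0, so Ȟ^2 ≅ 0

Ȟ^0(U;F) ≅ 0; Ȟ^1(U;F) ≅ Z/2; Ȟ^2(U;F) ≅ 0


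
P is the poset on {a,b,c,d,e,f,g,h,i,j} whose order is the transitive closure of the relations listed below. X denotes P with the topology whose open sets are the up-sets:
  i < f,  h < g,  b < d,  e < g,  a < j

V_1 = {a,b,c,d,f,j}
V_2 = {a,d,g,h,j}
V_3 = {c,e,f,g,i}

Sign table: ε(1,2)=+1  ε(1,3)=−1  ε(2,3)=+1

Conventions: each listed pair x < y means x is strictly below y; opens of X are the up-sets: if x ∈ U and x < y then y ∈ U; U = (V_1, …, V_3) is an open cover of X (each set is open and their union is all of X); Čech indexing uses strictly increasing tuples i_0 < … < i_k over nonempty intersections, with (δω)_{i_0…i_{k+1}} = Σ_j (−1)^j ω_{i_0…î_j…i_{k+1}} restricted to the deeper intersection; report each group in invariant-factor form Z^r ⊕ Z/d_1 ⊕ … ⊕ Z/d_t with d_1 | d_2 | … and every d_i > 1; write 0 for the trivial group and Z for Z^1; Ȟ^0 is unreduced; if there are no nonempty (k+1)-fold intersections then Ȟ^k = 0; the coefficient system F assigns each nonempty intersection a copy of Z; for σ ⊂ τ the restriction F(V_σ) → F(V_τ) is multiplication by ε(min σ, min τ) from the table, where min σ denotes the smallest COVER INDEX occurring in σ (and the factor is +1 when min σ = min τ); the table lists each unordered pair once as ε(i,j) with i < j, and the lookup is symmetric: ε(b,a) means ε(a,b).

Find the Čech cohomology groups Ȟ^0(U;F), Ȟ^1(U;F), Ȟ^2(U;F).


Ȟ^0 ≅ 0, Ȟ^1 ≅ Z/2, Ȟ^2 ≅ 0

nerve of the cover:
  V12={a,d,j} V13={c,f} V23={g}
C dims 3,3; δ0: rk 3, SNF 1^2·2
Ȟ^0 = (3 − 3) − 0 = 0, so Ȟ^0 ≅ 0
Ȟ^1 = (3 − 0) − 3 = 0 plus torsion [2], so Ȟ^1 ≅ Z/2
Ȟ^2 = (0 − 0) − 0 = 0, so Ȟ^2 ≅ 0


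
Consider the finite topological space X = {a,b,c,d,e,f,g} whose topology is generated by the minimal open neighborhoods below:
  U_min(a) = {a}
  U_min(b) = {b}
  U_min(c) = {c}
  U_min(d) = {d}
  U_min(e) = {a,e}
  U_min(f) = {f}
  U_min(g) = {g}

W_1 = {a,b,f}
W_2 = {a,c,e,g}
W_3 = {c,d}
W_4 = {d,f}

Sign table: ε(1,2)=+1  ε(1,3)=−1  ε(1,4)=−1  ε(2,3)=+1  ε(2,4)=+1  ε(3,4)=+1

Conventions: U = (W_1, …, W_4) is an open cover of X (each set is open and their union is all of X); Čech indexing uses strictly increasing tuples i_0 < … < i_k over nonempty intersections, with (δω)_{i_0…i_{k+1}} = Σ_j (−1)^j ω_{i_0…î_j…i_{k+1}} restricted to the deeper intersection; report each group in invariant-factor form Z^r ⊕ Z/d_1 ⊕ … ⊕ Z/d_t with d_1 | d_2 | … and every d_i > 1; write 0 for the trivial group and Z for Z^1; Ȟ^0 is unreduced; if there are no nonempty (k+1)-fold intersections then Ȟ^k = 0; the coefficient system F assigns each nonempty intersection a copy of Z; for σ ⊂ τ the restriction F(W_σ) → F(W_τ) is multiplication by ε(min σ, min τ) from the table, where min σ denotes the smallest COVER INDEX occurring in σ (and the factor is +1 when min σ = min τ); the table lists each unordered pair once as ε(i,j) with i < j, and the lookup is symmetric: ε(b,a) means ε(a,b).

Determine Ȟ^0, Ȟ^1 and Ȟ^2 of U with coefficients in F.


Ȟ^0 = 0, Ȟ^1 = Z/2, Ȟ^2 = 0

nonempty overlaps:
  W12={a} W14={f} W23={c} W34={d}
C dims 4,4; δ0: rk 4, SNF 1^3·2
degree 0: 4−4−0 = 0 → Ȟ^0 ≅ 0
degree 1: 4−0−4 = 0 plus torsion [2] → Ȟ^1 ≅ Z/2
degree 2: 0−0−0 = 0 → Ȟ^2 ≅ 0


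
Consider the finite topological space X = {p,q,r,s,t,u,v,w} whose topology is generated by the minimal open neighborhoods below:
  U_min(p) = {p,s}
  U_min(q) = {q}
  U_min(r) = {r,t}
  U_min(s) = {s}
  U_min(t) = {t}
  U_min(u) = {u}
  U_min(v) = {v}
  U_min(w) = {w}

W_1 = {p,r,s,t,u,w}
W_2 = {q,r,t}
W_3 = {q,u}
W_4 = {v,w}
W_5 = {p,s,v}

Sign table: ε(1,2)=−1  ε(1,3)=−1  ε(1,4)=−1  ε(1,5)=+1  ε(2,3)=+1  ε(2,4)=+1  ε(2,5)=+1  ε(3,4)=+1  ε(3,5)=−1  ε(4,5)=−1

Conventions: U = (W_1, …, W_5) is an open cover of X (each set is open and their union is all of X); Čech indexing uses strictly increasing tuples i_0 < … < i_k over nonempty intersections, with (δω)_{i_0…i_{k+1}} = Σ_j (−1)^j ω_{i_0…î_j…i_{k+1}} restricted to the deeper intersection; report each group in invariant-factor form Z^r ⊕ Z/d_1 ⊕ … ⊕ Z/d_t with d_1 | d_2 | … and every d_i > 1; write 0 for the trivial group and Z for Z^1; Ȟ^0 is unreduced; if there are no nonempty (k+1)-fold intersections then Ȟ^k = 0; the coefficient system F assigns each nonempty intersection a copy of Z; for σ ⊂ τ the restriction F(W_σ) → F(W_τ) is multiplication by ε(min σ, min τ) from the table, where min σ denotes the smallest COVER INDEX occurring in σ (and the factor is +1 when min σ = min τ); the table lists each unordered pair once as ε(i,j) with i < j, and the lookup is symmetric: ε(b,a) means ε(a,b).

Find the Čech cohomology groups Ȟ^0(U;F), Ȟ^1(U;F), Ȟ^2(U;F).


intersection data:
  W12={r,t} W13={u} W14={w} W15={p,s} W23={q} W45={v}
C dims 5,6; δ0: rk 4, SNF 1^4
Ȟ^0 = (5 − 4) − 0 = 1, so Ȟ^0 ≅ Z
Ȟ^1 = (6 − 0) − 4 = 2, so Ȟ^1 ≅ Z^2
Ȟ^2 = (0 − 0) − 0 = 0, so Ȟ^2 ≅ 0

Ȟ^0 = Z,  Ȟ^1 = Z^2,  Ȟ^2 = 0


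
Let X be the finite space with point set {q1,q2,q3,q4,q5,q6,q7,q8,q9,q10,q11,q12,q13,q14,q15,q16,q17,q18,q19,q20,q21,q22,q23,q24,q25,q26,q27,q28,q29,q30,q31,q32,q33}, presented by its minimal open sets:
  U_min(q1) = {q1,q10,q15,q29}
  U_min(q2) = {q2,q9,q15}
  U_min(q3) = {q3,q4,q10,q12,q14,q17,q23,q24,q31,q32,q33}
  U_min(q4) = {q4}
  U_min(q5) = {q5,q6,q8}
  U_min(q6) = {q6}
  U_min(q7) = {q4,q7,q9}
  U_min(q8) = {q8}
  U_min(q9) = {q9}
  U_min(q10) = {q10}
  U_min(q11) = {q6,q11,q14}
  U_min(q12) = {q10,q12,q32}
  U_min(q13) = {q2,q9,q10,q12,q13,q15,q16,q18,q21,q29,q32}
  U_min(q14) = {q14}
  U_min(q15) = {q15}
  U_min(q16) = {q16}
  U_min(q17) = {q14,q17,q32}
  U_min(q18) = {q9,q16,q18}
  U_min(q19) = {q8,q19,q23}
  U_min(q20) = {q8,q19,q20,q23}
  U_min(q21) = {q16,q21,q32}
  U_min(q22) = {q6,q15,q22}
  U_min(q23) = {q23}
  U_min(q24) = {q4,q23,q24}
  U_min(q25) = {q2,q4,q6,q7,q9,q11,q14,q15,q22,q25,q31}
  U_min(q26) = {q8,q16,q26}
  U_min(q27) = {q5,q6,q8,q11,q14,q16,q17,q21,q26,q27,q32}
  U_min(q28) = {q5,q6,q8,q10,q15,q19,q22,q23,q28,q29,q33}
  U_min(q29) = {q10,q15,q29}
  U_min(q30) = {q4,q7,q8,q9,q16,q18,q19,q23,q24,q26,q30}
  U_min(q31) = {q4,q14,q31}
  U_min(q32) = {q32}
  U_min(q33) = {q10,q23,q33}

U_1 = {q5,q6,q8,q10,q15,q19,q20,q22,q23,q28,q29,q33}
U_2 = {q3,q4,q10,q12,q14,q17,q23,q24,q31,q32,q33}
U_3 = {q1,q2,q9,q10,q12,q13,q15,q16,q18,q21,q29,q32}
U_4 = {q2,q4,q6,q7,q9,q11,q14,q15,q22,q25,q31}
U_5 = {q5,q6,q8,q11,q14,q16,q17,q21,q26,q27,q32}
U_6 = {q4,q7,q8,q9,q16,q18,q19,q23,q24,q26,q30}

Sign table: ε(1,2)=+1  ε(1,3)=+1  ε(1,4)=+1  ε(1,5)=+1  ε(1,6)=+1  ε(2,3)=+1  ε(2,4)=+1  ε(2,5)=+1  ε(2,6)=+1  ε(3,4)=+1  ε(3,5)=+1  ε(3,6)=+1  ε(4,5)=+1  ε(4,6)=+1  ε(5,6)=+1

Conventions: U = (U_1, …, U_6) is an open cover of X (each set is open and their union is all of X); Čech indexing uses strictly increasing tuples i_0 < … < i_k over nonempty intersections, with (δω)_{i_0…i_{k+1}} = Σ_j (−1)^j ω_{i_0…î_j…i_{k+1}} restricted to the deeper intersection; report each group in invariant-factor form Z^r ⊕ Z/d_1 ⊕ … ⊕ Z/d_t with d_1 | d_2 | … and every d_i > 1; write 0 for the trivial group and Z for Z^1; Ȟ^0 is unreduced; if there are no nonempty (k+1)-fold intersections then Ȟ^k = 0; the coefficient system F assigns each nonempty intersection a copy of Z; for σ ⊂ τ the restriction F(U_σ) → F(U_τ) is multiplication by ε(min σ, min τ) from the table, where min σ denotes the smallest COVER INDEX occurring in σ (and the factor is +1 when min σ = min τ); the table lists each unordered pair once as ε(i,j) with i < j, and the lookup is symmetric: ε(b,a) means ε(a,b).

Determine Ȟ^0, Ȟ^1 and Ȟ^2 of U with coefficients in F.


nerve simplices:
  U12={q10,q23,q33} U13={q10,q15,q29} U14={q6,q15,q22} U15={q5,q6,q8} U16={q8,q19,q23} U23={q10,q12,q32} U24={q4,q14,q31} U25={q14,q17,q32} U26={q4,q23,q24} U34={q2,q9,q15} U35={q16,q21,q32} U36={q9,q16,q18} U45={q6,q11,q14} U46={q4,q7,q9} U56={q8,q16,q26}
  U123={q10} U126={q23} U134={q15} U145={q6} U156={q8} U235={q32} U245={q14} U246={q4} U346={q9} U356={q16}
C dims 6,15,10; δ0: rk 5, SNF 1^5; δ1: rk 10, SNF 1^9·2
degree 0: 6−5−0 = 1 → Ȟ^0 ≅ Z
degree 1: 15−10−5 = 0 → Ȟ^1 ≅ 0
degree 2: 10−0−10 = 0 plus torsion [2] → Ȟ^2 ≅ Z/2

Ȟ^0(U;F) ≅ Z; Ȟ^1(U;F) ≅ 0; Ȟ^2(U;F) ≅ Z/2


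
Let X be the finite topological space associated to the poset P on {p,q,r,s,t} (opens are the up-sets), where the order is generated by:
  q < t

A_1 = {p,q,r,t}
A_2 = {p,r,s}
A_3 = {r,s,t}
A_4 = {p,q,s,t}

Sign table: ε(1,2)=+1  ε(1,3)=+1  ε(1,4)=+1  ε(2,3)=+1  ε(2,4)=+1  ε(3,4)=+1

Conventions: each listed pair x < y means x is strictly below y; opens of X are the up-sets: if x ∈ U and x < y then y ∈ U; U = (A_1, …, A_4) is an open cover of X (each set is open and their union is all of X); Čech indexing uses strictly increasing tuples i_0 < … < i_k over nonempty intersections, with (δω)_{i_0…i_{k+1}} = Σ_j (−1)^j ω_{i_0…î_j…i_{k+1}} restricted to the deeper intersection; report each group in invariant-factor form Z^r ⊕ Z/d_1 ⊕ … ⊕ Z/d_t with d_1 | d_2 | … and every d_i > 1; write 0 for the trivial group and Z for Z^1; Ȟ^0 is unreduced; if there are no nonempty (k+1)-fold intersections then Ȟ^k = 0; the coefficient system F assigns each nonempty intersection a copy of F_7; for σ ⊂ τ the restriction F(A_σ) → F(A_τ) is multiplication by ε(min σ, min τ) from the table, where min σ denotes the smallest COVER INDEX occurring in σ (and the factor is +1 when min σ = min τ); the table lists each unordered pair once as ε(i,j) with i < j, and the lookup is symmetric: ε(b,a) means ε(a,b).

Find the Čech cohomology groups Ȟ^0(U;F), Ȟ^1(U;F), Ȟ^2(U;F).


cover nerve:
  A12={p,r} A13={r,t} A14={p,q,t} A23={r,s} A24={p,s} A34={s,t}
  A123={r} A124={p} A134={t} A234={s}
C dims 4,6,4; δ0: rk_F7 3; δ1: rk_F7 3
Ȟ^0: (4−3)−0=1 ⇒ Z/7
Ȟ^1: (6−3)−3=0 ⇒ 0
Ȟ^2: (4−0)−3=1 ⇒ Z/7

Ȟ^0 = Z/7; Ȟ^1 = 0; Ȟ^2 = Z/7


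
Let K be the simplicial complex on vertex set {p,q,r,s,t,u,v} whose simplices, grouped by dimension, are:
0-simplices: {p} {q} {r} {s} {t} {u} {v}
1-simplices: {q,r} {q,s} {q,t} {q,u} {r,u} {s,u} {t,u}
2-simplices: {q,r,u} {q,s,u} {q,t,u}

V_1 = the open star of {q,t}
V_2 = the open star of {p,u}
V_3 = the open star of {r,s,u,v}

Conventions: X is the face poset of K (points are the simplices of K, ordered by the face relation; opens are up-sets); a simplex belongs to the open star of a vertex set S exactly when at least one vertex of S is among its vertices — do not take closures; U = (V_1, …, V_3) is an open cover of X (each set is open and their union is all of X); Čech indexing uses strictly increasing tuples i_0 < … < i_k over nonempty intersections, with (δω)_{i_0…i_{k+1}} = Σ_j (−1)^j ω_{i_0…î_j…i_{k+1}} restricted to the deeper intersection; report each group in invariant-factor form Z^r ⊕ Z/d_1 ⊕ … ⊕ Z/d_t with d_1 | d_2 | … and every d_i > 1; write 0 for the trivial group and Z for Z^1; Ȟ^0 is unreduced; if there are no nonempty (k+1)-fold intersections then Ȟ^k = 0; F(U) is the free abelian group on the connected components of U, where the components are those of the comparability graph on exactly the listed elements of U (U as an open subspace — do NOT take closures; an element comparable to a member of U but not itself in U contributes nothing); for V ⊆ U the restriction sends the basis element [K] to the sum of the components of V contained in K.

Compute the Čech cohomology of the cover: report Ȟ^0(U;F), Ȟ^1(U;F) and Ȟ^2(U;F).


Ȟ^0 = Z^3; Ȟ^1 = 0; Ȟ^2 = 0

cover nerve:
  V1={{q},{t},{q,r},{q,s},{q,t},{q,u},{t,u},{q,r,u},{q,s,u},{q,t,u}} V2={{p},{u},{q,u},{r,u},{s,u},{t,u},{q,r,u},{q,s,u},{q,t,u}} V3={{r},{s},{u},{v},{q,r},{q,s},{q,u},{r,u},{s,u},{t,u},{q,r,u},{q,s,u},{q,t,u}}
  V12={{q,u},{t,u},{q,r,u},{q,s,u},{q,t,u}} V13={{q,r},{q,s},{q,u},{t,u},{q,r,u},{q,s,u},{q,t,u}} V23={{u},{q,u},{r,u},{s,u},{t,u},{q,r,u},{q,s,u},{q,t,u}}
  V123={{q,u},{t,u},{q,r,u},{q,s,u},{q,t,u}}
components per intersection:
  V1: {{q},{t},{q,r},{q,s},{q,t},{q,u},{t,u},{q,r,u},{q,s,u},{q,t,u}}
  V2: {{p}} {{u},{q,u},{r,u},{s,u},{t,u},{q,r,u},{q,s,u},{q,t,u}}
  V3: {{r},{s},{u},{q,r},{q,s},{q,u},{r,u},{s,u},{t,u},{q,r,u},{q,s,u},{q,t,u}} {{v}}
  V12: {{q,u},{t,u},{q,r,u},{q,s,u},{q,t,u}}
  V13: {{q,r},{q,s},{q,u},{t,u},{q,r,u},{q,s,u},{q,t,u}}
  V23: {{u},{q,u},{r,u},{s,u},{t,u},{q,r,u},{q,s,u},{q,t,u}}
  V123: {{q,u},{t,u},{q,r,u},{q,s,u},{q,t,u}}
C dims 5,3,1; δ0: rk 2, SNF 1^2; δ1: rk 1, SNF 1^1
Ȟ^0: (5−2)−0=3 ⇒ Z^3
Ȟ^1: (3−1)−2=0 ⇒ 0
Ȟ^2: (1−0)−1=0 ⇒ 0
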